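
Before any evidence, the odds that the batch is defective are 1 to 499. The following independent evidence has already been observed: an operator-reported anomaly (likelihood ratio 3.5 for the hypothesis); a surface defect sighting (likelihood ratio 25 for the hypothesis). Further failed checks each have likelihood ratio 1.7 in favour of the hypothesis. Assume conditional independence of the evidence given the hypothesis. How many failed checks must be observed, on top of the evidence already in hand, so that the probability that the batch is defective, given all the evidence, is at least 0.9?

Prior odds = 1/499.
Combined Bayes factor of the evidence already in hand = 3.5 × 25 = 87.5.
Odds after that evidence = (1/499) × 87.5 = 175/998.
Target odds = 0.9/0.1 = 9.
Need 1.7ⁿ ≥ 9 ÷ (175/998) = 8982/175.
1.7⁷ = 410338673/10000000 falls short of 8982/175 but 1.7⁸ ≈69.7576 reaches it, so n = 8.

8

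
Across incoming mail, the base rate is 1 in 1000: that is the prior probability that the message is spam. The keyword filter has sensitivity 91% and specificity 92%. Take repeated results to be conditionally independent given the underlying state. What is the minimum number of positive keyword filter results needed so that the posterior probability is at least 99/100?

5

Prior odds: 0.001 ÷ 0.999 = 1/999.
False-positive rate = 1 − 0.92 = 0.08; likelihood ratio of a positive = 0.91/0.08 = 11.375.
Target posterior odds = 0.99/0.01 = 99.
Need (1/999) × 11.375ⁿ ≥ 99, i.e. 11.375ⁿ ≥ 98901.
11.375⁴ = 68574961/4096 falls short of 98901 but 11.375⁵ ≈190439 reaches it, so n = 5.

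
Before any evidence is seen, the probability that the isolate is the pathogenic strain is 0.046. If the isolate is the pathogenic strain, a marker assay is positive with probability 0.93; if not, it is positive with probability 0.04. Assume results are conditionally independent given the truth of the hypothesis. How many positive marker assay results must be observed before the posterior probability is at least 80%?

2

Prior odds: 0.046 ÷ 0.954 = 23/477.
Likelihood ratio of a positive = 0.93/0.04 = 23.25.
Target odds: 0.8 ÷ 0.2 = 4.
Require 23.25ⁿ ≥ 4 ÷ (23/477) = 1908/23.
23.25¹ = 23.25 falls short of 1908/23 but 23.25² = 540.5625 reaches it, so n = 2.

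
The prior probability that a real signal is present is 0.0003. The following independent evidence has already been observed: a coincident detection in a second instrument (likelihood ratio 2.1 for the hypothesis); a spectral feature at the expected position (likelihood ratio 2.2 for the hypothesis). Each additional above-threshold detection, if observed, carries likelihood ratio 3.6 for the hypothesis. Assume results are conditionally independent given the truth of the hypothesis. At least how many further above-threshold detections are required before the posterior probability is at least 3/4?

Prior odds = 0.0003/0.9997 = 3/9997.
Combined Bayes factor of the evidence already in hand = 2.1 × 2.2 = 4.62.
Odds after that evidence = (3/9997) × 4.62 = 693/499850.
Target odds = 0.75/0.25 = 3.
Need 3.6ⁿ ≥ 3 ÷ (693/499850) = 499850/231.
3.6⁵ = 604.66176 falls short of 499850/231 but 3.6⁶ = 34012224/15625 reaches it, so n = 6.

6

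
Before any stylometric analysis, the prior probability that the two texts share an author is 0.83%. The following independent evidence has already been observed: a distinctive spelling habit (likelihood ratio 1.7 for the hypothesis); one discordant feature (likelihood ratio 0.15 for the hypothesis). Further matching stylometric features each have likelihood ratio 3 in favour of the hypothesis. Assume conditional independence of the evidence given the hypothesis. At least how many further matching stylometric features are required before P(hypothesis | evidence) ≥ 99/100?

10

Prior odds = 0.0083/0.9917 = 83/9917.
Combined Bayes factor of the evidence already in hand = 1.7 × 0.15 = 0.255.
Odds after that evidence = (83/9917) × 0.255 = 4233/1983400.
Target odds = 0.99/0.01 = 99.
Need 3ⁿ ≥ 99 ÷ (4233/1983400) = 65452200/1411.
3⁹ = 19683 falls short of 65452200/1411 but 3¹⁰ = 59049 reaches it, so n = 10.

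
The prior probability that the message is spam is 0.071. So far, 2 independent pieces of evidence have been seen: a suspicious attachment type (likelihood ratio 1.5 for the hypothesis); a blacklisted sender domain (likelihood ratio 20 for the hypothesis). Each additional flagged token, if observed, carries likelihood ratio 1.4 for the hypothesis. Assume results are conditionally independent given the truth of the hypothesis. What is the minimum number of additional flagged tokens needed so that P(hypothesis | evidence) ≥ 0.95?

7

Prior odds = 0.071/0.929 = 71/929.
Combined Bayes factor of the evidence already in hand = 1.5 × 20 = 30.
Odds after that evidence = (71/929) × 30 = 2130/929.
Target odds = 0.95/0.05 = 19.
Need 1.4ⁿ ≥ 19 ÷ (2130/929) = 17651/2130.
1.4⁶ = 117649/15625 falls short of 17651/2130 but 1.4⁷ = 823543/78125 reaches it, so n = 7.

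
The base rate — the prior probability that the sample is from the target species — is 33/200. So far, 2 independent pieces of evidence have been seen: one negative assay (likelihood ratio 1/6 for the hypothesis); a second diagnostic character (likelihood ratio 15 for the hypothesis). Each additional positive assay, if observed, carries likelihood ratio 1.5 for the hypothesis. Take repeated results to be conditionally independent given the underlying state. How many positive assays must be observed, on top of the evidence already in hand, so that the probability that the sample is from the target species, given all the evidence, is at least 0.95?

10

Prior odds = 0.165/0.835 = 33/167.
Combined Bayes factor of the evidence already in hand = (1/6) × 15 = 2.5.
Odds after that evidence = (33/167) × 2.5 = 165/334.
Target odds = 0.95/0.05 = 19.
Need 1.5ⁿ ≥ 19 ÷ (165/334) = 6346/165.
1.5⁹ = 19683/512 falls short of 6346/165 but 1.5¹⁰ = 59049/1024 reaches it, so n = 10.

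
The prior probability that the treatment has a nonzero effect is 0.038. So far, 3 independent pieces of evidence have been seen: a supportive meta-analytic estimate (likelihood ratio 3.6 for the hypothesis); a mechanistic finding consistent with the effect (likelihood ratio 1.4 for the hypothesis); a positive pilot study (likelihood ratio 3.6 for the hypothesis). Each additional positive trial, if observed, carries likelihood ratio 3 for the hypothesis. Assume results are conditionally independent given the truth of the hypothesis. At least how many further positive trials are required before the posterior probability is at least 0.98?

4

Prior odds = 0.038/0.962 = 19/481.
Combined Bayes factor of the evidence already in hand = 3.6 × 1.4 × 3.6 = 18.144.
Odds after that evidence = (19/481) × 18.144 = 43092/60125.
Target odds = 0.98/0.02 = 49.
Need 3ⁿ ≥ 49 ÷ (43092/60125) = 420875/6156.
3³ = 27 falls short of 420875/6156 but 3⁴ = 81 reaches it, so n = 4.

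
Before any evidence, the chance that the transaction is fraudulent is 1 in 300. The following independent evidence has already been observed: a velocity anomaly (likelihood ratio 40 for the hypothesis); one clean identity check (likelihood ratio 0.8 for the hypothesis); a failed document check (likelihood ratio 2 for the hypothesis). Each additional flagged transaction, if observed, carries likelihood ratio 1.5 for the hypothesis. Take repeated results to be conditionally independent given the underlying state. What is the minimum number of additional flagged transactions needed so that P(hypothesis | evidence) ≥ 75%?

7

Prior odds = (1/300)/(299/300) = 1/299.
Combined Bayes factor of the evidence already in hand = 40 × 0.8 × 2 = 64.
Odds after that evidence = (1/299) × 64 = 64/299.
Target odds = 0.75/0.25 = 3.
Need 1.5ⁿ ≥ 3 ÷ (64/299) = 14.015625.
1.5⁶ = 11.390625 falls short of 14.015625 but 1.5⁷ = 17.0859375 reaches it, so n = 7.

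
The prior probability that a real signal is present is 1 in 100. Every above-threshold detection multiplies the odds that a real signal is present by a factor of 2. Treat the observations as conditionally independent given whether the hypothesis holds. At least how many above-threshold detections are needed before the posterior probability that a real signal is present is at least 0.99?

Prior odds = 0.01/0.99 = 1/99.
Likelihood ratio per above-threshold detection = 2.
Target posterior odds = 0.99/0.01 = 99.
Need (1/99) × 2ⁿ ≥ 99, i.e. 2ⁿ ≥ 9801.
2¹³ = 8192 falls short of 9801 but 2¹⁴ = 16384 reaches it, so n = 14.

14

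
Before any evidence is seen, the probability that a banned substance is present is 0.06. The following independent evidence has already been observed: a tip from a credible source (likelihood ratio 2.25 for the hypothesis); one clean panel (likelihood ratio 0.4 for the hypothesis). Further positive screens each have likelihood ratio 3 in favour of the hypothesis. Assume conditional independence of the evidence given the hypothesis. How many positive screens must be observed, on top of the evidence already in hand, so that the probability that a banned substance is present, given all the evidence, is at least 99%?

7

Prior odds = 0.06/0.94 = 3/47.
Combined Bayes factor of the evidence already in hand = 2.25 × 0.4 = 0.9.
Odds after that evidence = (3/47) × 0.9 = 27/470.
Target odds = 0.99/0.01 = 99.
Need 3ⁿ ≥ 99 ÷ (27/470) = 5170/3.
3⁶ = 729 falls short of 5170/3 but 3⁷ = 2187 reaches it, so n = 7.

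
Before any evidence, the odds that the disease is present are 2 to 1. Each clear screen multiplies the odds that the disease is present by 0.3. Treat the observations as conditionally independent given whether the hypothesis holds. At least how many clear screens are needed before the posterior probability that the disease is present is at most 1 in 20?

4

Prior odds = 2.
Likelihood ratio per clear screen = 0.3.
Target odds: 0.05 ÷ 0.95 = 1/19.
Need 2 × 0.3ⁿ ≤ 1/19, i.e. 0.3ⁿ ≤ 1/38.
0.3³ = 0.027 is still above 1/38 but 0.3⁴ = 0.0081 is at or below it, so n = 4.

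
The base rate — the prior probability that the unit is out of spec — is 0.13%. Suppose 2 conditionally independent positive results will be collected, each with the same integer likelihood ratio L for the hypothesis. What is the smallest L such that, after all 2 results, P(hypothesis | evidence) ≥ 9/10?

84

Prior odds = 0.0013/0.9987 = 13/9987.
Target odds = 0.9/0.1 = 9.
Need L² ≥ 9 ÷ (13/9987) = 89883/13.
83² = 6889 < 89883/13 ≤ 7056 = 84², so L = 84.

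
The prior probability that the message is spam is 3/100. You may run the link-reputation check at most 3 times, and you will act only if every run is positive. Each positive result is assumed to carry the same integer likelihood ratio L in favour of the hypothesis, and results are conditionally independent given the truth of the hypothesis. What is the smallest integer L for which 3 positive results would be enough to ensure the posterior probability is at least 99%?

Prior odds = 0.03/0.97 = 3/97.
Target odds = 0.99/0.01 = 99.
Need L³ ≥ 99 ÷ (3/97) = 3201.
14³ = 2744 < 3201 ≤ 3375 = 15³, so L = 15.

15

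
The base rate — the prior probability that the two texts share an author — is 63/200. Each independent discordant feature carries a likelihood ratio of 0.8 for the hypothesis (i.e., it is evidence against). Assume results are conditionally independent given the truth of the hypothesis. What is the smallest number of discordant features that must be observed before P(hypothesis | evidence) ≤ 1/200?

Prior odds: 0.315 ÷ 0.685 = 63/137.
Likelihood ratio per discordant feature = 0.8.
Target odds: 0.005 ÷ 0.995 = 1/199.
Require 0.8ⁿ ≤ 1/199 ÷ (63/137) = 137/12537.
0.8²⁰ ≈0.0115292 is still above 137/12537 but 0.8²¹ ≈0.00922337 is at or below it, so n = 21.

21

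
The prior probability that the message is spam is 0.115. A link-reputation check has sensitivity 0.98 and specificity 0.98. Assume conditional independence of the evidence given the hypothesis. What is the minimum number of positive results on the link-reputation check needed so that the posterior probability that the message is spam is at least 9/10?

Prior odds = 0.115/0.885 = 23/177.
False-positive rate = 1 − 0.98 = 0.02; likelihood ratio of a positive = 0.98/0.02 = 49.
Target posterior odds = 0.9/0.1 = 9.
Need (23/177) × 49ⁿ ≥ 9, i.e. 49ⁿ ≥ 1593/23.
49¹ = 49 falls short of 1593/23 but 49² = 2401 reaches it, so n = 2.

2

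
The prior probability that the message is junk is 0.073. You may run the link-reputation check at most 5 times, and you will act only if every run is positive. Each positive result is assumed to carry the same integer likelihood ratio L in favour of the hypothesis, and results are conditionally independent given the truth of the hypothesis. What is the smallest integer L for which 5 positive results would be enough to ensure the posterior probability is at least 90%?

Prior odds = 0.073/0.927 = 73/927.
Target odds = 0.9/0.1 = 9.
Need L⁵ ≥ 9 ÷ (73/927) = 8343/73.
2⁵ = 32 < 8343/73 ≤ 243 = 3⁵, so L = 3.

3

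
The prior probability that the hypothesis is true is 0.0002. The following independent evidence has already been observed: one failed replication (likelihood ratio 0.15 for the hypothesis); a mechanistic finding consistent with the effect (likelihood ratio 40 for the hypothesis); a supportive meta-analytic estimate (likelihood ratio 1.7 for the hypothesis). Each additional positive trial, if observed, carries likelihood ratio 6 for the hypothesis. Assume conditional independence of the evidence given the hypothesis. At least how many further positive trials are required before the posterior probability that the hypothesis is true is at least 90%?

Prior odds = 0.0002/0.9998 = 1/4999.
Combined Bayes factor of the evidence already in hand = 0.15 × 40 × 1.7 = 10.2.
Odds after that evidence = (1/4999) × 10.2 = 51/24995.
Target odds = 0.9/0.1 = 9.
Need 6ⁿ ≥ 9 ÷ (51/24995) = 74985/17.
6⁴ = 1296 falls short of 74985/17 but 6⁵ = 7776 reaches it, so n = 5.

5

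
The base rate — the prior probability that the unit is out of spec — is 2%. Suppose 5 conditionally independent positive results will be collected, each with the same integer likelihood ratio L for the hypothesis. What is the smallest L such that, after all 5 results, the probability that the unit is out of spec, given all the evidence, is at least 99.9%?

9

Prior odds = 0.02/0.98 = 1/49.
Target odds = 0.999/0.001 = 999.
Need L⁵ ≥ 999 ÷ (1/49) = 48951.
8⁵ = 32768 < 48951 ≤ 59049 = 9⁵, so L = 9.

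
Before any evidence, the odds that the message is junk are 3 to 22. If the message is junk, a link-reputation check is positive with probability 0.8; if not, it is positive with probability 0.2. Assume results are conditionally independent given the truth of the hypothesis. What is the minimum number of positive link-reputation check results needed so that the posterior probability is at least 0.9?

4

Prior odds = 3/22.
Likelihood ratio of a positive = 0.8/0.2 = 4.
Target posterior odds = 0.9/0.1 = 9.
Need (3/22) × 4ⁿ ≥ 9, i.e. 4ⁿ ≥ 66.
4³ = 64 falls short of 66 but 4⁴ = 256 reaches it, so n = 4.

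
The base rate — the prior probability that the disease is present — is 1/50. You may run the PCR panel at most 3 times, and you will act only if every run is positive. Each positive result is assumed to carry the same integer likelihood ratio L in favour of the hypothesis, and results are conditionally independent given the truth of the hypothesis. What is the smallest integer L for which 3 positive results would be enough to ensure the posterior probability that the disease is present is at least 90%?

Prior odds = 0.02/0.98 = 1/49.
Target odds = 0.9/0.1 = 9.
Need L³ ≥ 9 ÷ (1/49) = 441.
7³ = 343 < 441 ≤ 512 = 8³, so L = 8.

8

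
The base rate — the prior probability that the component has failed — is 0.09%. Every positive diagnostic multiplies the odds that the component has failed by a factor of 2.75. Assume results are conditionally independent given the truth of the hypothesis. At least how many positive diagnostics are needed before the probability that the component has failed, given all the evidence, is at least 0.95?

10

Prior odds: 0.0009 ÷ 0.9991 = 9/9991.
Likelihood ratio per positive diagnostic = 2.75.
Target posterior odds = 0.95/0.05 = 19.
Require 2.75ⁿ ≥ 19 ÷ (9/9991) = 189829/9.
2.75⁹ ≈8994.86 falls short of 189829/9 but 2.75¹⁰ ≈24735.9 reaches it, so n = 10.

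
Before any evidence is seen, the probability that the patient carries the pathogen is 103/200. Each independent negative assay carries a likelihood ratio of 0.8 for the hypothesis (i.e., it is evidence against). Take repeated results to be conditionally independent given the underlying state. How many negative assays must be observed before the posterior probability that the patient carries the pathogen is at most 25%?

6

Prior odds = 0.515/0.485 = 103/97.
Likelihood ratio per negative assay = 0.8.
Target odds: 0.25 ÷ 0.75 = 1/3.
Require 0.8ⁿ ≤ 1/3 ÷ (103/97) = 97/309.
0.8⁵ = 0.32768 is still above 97/309 but 0.8⁶ = 4096/15625 is at or below it, so n = 6.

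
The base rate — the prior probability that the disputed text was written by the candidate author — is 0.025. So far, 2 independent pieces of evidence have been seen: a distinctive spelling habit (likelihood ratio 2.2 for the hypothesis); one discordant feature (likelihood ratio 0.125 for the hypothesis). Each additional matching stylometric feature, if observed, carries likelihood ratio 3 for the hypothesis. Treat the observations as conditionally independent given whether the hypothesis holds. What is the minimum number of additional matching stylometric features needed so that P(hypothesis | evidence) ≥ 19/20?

Prior odds = 0.025/0.975 = 1/39.
Combined Bayes factor of the evidence already in hand = 2.2 × 0.125 = 0.275.
Odds after that evidence = (1/39) × 0.275 = 11/1560.
Target odds = 0.95/0.05 = 19.
Need 3ⁿ ≥ 19 ÷ (11/1560) = 29640/11.
3⁷ = 2187 falls short of 29640/11 but 3⁸ = 6561 reaches it, so n = 8.

8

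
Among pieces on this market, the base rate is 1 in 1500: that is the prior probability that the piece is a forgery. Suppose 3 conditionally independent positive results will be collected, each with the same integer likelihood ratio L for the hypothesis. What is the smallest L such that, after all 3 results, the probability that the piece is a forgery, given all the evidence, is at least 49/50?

Prior odds = (1/1500)/(1499/1500) = 1/1499.
Target odds = 0.98/0.02 = 49.
Need L³ ≥ 49 ÷ (1/1499) = 73451.
41³ = 68921 < 73451 ≤ 74088 = 42³, so L = 42.

42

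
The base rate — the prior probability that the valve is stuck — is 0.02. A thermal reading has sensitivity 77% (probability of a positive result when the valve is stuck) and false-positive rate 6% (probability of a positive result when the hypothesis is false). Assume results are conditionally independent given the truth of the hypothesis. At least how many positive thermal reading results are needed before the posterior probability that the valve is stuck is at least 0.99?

4

Prior odds = 0.02/0.98 = 1/49.
Likelihood ratio of a positive result = 0.77/0.06 = 77/6.
Target odds: 0.99 ÷ 0.01 = 99.
Require (77/6)ⁿ ≥ 99 ÷ (1/49) = 4851.
(77/6)³ = 456533/216 falls short of 4851 but (77/6)⁴ = 35153041/1296 reaches it, so n = 4.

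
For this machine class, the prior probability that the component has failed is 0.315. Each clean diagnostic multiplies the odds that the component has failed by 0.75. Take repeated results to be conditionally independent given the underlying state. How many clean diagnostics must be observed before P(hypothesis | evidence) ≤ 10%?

Prior odds: 0.315 ÷ 0.685 = 63/137.
Likelihood ratio per clean diagnostic = 0.75.
Target odds: 0.1 ÷ 0.9 = 1/9.
Require 0.75ⁿ ≤ 1/9 ÷ (63/137) = 137/567.
0.75⁴ = 0.31640625 is still above 137/567 but 0.75⁵ = 243/1024 is at or below it, so n = 5.

5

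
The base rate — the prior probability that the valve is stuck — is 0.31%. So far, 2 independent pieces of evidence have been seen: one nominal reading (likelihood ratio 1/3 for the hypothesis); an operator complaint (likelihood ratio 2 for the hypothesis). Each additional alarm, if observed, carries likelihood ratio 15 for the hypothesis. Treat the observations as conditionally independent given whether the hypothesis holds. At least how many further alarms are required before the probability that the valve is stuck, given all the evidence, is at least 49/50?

4

Prior odds = 0.0031/0.9969 = 31/9969.
Combined Bayes factor of the evidence already in hand = (1/3) × 2 = 2/3.
Odds after that evidence = (31/9969) × 2/3 = 62/29907.
Target odds = 0.98/0.02 = 49.
Need 15ⁿ ≥ 49 ÷ (62/29907) = 1465443/62.
15³ = 3375 falls short of 1465443/62 but 15⁴ = 50625 reaches it, so n = 4.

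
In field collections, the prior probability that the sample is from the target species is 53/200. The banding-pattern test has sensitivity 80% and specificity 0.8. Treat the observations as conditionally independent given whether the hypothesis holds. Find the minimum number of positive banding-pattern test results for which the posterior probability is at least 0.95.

Prior odds = 0.265/0.735 = 53/147.
False-positive rate = 1 − 0.8 = 0.2; likelihood ratio of a positive = 0.8/0.2 = 4.
Target posterior odds = 0.95/0.05 = 19.
Need (53/147) × 4ⁿ ≥ 19, i.e. 4ⁿ ≥ 2793/53.
4² = 16 falls short of 2793/53 but 4³ = 64 reaches it, so n = 3.

3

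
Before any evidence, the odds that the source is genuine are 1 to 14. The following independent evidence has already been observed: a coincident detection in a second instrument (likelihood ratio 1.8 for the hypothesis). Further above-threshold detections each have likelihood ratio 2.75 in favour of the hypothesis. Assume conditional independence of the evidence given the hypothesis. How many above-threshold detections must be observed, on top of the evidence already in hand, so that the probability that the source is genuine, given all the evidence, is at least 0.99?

7

Prior odds = 1/14.
Bayes factor of the evidence already in hand = 1.8.
Odds after that evidence = (1/14) × 1.8 = 9/70.
Target odds = 0.99/0.01 = 99.
Need 2.75ⁿ ≥ 99 ÷ (9/70) = 770.
2.75⁶ = 1771561/4096 falls short of 770 but 2.75⁷ = 19487171/16384 reaches it, so n = 7.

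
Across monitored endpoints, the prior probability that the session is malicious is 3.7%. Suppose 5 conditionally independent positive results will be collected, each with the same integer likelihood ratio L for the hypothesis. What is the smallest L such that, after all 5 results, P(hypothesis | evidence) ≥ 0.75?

Prior odds = 0.037/0.963 = 37/963.
Target odds = 0.75/0.25 = 3.
Need L⁵ ≥ 3 ÷ (37/963) = 2889/37.
2⁵ = 32 < 2889/37 ≤ 243 = 3⁵, so L = 3.

3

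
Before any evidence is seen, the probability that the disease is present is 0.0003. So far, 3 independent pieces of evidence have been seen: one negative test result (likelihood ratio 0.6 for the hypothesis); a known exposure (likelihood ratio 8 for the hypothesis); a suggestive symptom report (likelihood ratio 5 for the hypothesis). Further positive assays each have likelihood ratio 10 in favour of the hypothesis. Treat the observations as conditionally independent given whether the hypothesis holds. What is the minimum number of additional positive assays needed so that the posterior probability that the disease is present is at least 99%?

5

Prior odds = 0.0003/0.9997 = 3/9997.
Combined Bayes factor of the evidence already in hand = 0.6 × 8 × 5 = 24.
Odds after that evidence = (3/9997) × 24 = 72/9997.
Target odds = 0.99/0.01 = 99.
Need 10ⁿ ≥ 99 ÷ (72/9997) = 13745.875.
10⁴ = 10000 falls short of 13745.875 but 10⁵ = 100000 reaches it, so n = 5.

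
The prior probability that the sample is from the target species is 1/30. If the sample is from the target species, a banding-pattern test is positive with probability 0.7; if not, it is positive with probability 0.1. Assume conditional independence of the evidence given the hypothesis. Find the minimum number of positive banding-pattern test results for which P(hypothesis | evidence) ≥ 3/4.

3

Prior odds: (1/30) ÷ (29/30) = 1/29.
Likelihood ratio of a positive = 0.7/0.1 = 7.
Target odds: 0.75 ÷ 0.25 = 3.
Require 7ⁿ ≥ 3 ÷ (1/29) = 87.
7² = 49 falls short of 87 but 7³ = 343 reaches it, so n = 3.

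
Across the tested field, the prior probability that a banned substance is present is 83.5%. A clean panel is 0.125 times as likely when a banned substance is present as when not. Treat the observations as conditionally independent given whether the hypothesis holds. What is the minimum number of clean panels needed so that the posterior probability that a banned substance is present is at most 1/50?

3

Prior odds: 0.835 ÷ 0.165 = 167/33.
Likelihood ratio per clean panel = 0.125.
Target posterior odds = 0.02/0.98 = 1/49.
Need (167/33) × 0.125ⁿ ≤ 1/49, i.e. 0.125ⁿ ≤ 33/8183.
0.125² = 0.015625 is still above 33/8183 but 0.125³ = 0.001953125 is at or below it, so n = 3.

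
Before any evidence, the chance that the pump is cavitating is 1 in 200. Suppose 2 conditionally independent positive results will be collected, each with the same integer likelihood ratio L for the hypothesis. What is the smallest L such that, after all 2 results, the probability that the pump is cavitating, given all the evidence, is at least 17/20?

Prior odds = 0.005/0.995 = 1/199.
Target odds = 0.85/0.15 = 17/3.
Need L² ≥ 17/3 ÷ (1/199) = 3383/3.
33² = 1089 < 3383/3 ≤ 1156 = 34², so L = 34.

34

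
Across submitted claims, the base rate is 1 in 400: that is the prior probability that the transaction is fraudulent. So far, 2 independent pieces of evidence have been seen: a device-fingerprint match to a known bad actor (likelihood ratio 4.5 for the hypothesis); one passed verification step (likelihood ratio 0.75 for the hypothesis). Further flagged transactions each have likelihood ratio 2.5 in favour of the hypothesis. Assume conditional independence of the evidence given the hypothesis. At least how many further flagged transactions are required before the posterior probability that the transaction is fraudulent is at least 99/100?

Prior odds = 0.0025/0.9975 = 1/399.
Combined Bayes factor of the evidence already in hand = 4.5 × 0.75 = 3.375.
Odds after that evidence = (1/399) × 3.375 = 9/1064.
Target odds = 0.99/0.01 = 99.
Need 2.5ⁿ ≥ 99 ÷ (9/1064) = 11704.
2.5¹⁰ = 9765625/1024 falls short of 11704 but 2.5¹¹ = 48828125/2048 reaches it, so n = 11.

11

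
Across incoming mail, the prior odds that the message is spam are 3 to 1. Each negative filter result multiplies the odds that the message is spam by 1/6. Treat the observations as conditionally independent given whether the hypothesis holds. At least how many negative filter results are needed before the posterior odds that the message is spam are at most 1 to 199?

4

Prior odds = 3.
Likelihood ratio per negative filter result = 1/6.
Target odds = 1/199.
Require (1/6)ⁿ ≤ 1/199 ÷ 3 = 1/597.
(1/6)³ = 1/216 is still above 1/597 but (1/6)⁴ = 1/1296 is at or below it, so n = 4.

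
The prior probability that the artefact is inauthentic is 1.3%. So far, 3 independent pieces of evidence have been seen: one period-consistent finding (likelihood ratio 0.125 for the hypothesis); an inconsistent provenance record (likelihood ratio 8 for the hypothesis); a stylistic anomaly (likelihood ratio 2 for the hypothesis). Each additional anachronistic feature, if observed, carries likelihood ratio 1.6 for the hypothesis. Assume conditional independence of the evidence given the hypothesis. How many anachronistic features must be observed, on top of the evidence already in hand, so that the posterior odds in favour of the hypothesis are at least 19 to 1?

Prior odds = 0.013/0.987 = 13/987.
Combined Bayes factor of the evidence already in hand = 0.125 × 8 × 2 = 2.
Odds after that evidence = (13/987) × 2 = 26/987.
Target odds = 19.
Need 1.6ⁿ ≥ 19 ÷ (26/987) = 18753/26.
1.6¹⁴ ≈720.576 falls short of 18753/26 but 1.6¹⁵ ≈1152.92 reaches it, so n = 15.

15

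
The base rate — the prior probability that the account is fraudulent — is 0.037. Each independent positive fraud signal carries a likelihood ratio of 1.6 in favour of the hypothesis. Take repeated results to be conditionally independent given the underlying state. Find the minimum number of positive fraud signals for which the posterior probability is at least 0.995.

19

Prior odds: 0.037 ÷ 0.963 = 37/963.
Likelihood ratio per positive fraud signal = 1.6.
Target posterior odds = 0.995/0.005 = 199.
Need (37/963) × 1.6ⁿ ≥ 199, i.e. 1.6ⁿ ≥ 191637/37.
1.6¹⁸ ≈4722.37 falls short of 191637/37 but 1.6¹⁹ ≈7555.79 reaches it, so n = 19.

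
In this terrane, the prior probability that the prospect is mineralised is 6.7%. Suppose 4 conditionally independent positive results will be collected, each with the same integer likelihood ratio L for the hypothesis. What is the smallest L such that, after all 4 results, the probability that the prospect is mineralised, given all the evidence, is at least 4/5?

Prior odds = 0.067/0.933 = 67/933.
Target odds = 0.8/0.2 = 4.
Need L⁴ ≥ 4 ÷ (67/933) = 3732/67.
2⁴ = 16 < 3732/67 ≤ 81 = 3⁴, so L = 3.

3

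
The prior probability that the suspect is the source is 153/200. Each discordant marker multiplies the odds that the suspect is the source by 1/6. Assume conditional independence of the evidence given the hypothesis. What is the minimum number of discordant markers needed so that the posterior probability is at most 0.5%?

Prior odds = 0.765/0.235 = 153/47.
Likelihood ratio per discordant marker = 1/6.
Target odds: 0.005 ÷ 0.995 = 1/199.
Require (1/6)ⁿ ≤ 1/199 ÷ (153/47) = 47/30447.
(1/6)³ = 1/216 is still above 47/30447 but (1/6)⁴ = 1/1296 is at or below it, so n = 4.

4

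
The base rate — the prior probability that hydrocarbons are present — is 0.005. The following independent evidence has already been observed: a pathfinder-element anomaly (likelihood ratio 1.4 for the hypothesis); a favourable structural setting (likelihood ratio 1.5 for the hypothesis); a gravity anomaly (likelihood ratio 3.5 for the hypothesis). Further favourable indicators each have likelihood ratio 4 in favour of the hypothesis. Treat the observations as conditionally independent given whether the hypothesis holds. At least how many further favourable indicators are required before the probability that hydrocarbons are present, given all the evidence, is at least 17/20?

4

Prior odds = 0.005/0.995 = 1/199.
Combined Bayes factor of the evidence already in hand = 1.4 × 1.5 × 3.5 = 7.35.
Odds after that evidence = (1/199) × 7.35 = 147/3980.
Target odds = 0.85/0.15 = 17/3.
Need 4ⁿ ≥ 17/3 ÷ (147/3980) = 67660/441.
4³ = 64 falls short of 67660/441 but 4⁴ = 256 reaches it, so n = 4.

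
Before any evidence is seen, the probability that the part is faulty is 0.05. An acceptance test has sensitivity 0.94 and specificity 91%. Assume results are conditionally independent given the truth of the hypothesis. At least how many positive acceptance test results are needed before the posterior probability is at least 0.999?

Prior odds = 0.05/0.95 = 1/19.
False-positive rate = 1 − 0.91 = 0.09; likelihood ratio of a positive = 0.94/0.09 = 94/9.
Target odds: 0.999 ÷ 0.001 = 999.
Require (94/9)ⁿ ≥ 999 ÷ (1/19) = 18981.
(94/9)⁴ = 78074896/6561 falls short of 18981 but (94/9)⁵ ≈124287 reaches it, so n = 5.

5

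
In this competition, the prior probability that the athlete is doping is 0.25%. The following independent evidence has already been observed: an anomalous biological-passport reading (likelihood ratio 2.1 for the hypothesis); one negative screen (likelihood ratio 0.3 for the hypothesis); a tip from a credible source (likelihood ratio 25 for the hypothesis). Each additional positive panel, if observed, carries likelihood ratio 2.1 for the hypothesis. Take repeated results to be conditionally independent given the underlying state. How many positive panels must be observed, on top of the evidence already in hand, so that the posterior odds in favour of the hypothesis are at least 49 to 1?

Prior odds = 0.0025/0.9975 = 1/399.
Combined Bayes factor of the evidence already in hand = 2.1 × 0.3 × 25 = 15.75.
Odds after that evidence = (1/399) × 15.75 = 3/76.
Target odds = 49.
Need 2.1ⁿ ≥ 49 ÷ (3/76) = 3724/3.
2.1⁹ ≈794.28 falls short of 3724/3 but 2.1¹⁰ ≈1667.99 reaches it, so n = 10.

10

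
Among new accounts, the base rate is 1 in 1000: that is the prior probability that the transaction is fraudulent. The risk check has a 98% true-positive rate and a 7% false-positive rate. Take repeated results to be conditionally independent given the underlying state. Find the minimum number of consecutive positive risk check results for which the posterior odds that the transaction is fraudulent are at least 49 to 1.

5

Prior odds: 0.001 ÷ 0.999 = 1/999.
Likelihood ratio of a positive result = 0.98/0.07 = 14.
Target odds = 49.
Need (1/999) × 14ⁿ ≥ 49, i.e. 14ⁿ ≥ 48951.
14⁴ = 38416 falls short of 48951 but 14⁵ = 537824 reaches it, so n = 5.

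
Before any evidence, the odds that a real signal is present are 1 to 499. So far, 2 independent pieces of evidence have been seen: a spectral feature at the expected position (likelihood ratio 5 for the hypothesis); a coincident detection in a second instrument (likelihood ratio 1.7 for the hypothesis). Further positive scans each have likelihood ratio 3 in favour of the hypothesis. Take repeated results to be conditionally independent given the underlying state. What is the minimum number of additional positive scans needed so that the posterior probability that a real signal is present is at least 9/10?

Prior odds = 1/499.
Combined Bayes factor of the evidence already in hand = 5 × 1.7 = 8.5.
Odds after that evidence = (1/499) × 8.5 = 17/998.
Target odds = 0.9/0.1 = 9.
Need 3ⁿ ≥ 9 ÷ (17/998) = 8982/17.
3⁵ = 243 falls short of 8982/17 but 3⁶ = 729 reaches it, so n = 6.

6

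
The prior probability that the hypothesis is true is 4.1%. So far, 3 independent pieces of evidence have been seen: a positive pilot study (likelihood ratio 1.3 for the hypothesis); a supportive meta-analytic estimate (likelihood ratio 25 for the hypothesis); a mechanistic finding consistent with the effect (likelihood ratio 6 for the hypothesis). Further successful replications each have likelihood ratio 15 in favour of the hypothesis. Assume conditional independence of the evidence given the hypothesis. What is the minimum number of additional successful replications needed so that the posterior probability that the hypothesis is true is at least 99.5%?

Prior odds = 0.041/0.959 = 41/959.
Combined Bayes factor of the evidence already in hand = 1.3 × 25 × 6 = 195.
Odds after that evidence = (41/959) × 195 = 7995/959.
Target odds = 0.995/0.005 = 199.
Need 15ⁿ ≥ 199 ÷ (7995/959) = 190841/7995.
15¹ = 15 falls short of 190841/7995 but 15² = 225 reaches it, so n = 2.

2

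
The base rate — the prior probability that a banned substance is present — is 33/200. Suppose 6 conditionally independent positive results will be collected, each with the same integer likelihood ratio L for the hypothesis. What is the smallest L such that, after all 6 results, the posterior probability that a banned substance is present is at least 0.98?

3

Prior odds = 0.165/0.835 = 33/167.
Target odds = 0.98/0.02 = 49.
Need L⁶ ≥ 49 ÷ (33/167) = 8183/33.
2⁶ = 64 < 8183/33 ≤ 729 = 3⁶, so L = 3.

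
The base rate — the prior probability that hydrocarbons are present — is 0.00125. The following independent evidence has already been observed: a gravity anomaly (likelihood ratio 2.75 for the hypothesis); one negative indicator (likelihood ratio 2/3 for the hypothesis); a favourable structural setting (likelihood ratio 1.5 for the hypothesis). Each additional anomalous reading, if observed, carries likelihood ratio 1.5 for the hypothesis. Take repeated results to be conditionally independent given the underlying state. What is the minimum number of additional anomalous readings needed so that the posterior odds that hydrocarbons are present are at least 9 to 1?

Prior odds = 0.00125/0.99875 = 1/799.
Combined Bayes factor of the evidence already in hand = 2.75 × (2/3) × 1.5 = 2.75.
Odds after that evidence = (1/799) × 2.75 = 11/3196.
Target odds = 9.
Need 1.5ⁿ ≥ 9 ÷ (11/3196) = 28764/11.
1.5¹⁹ ≈2216.84 falls short of 28764/11 but 1.5²⁰ ≈3325.26 reaches it, so n = 20.

20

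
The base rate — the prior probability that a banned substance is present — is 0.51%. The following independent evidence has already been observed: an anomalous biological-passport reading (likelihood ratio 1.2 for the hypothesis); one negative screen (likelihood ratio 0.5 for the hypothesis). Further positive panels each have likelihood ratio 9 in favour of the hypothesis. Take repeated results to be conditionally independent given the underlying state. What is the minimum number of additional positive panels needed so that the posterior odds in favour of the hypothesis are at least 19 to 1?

Prior odds = 0.0051/0.9949 = 51/9949.
Combined Bayes factor of the evidence already in hand = 1.2 × 0.5 = 0.6.
Odds after that evidence = (51/9949) × 0.6 = 153/49745.
Target odds = 19.
Need 9ⁿ ≥ 19 ÷ (153/49745) = 945155/153.
9³ = 729 falls short of 945155/153 but 9⁴ = 6561 reaches it, so n = 4.

4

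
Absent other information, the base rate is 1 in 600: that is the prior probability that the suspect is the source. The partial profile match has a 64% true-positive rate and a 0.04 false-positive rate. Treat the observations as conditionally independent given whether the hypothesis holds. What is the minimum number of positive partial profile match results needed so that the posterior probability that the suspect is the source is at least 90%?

Prior odds = (1/600)/(599/600) = 1/599.
Likelihood ratio of a positive result = 0.64/0.04 = 16.
Target posterior odds = 0.9/0.1 = 9.
Need (1/599) × 16ⁿ ≥ 9, i.e. 16ⁿ ≥ 5391.
16³ = 4096 falls short of 5391 but 16⁴ = 65536 reaches it, so n = 4.

4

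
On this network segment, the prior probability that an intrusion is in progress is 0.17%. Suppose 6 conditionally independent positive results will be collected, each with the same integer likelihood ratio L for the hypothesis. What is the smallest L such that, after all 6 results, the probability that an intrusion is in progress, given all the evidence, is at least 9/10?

5

Prior odds = 0.0017/0.9983 = 17/9983.
Target odds = 0.9/0.1 = 9.
Need L⁶ ≥ 9 ÷ (17/9983) = 89847/17.
4⁶ = 4096 < 89847/17 ≤ 15625 = 5⁶, so L = 5.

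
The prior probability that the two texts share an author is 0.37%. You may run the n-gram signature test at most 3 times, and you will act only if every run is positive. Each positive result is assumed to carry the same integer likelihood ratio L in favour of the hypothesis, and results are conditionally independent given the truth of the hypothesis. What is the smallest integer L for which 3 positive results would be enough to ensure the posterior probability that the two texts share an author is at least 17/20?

Prior odds = 0.0037/0.9963 = 37/9963.
Target odds = 0.85/0.15 = 17/3.
Need L³ ≥ 17/3 ÷ (37/9963) = 56457/37.
11³ = 1331 < 56457/37 ≤ 1728 = 12³, so L = 12.

12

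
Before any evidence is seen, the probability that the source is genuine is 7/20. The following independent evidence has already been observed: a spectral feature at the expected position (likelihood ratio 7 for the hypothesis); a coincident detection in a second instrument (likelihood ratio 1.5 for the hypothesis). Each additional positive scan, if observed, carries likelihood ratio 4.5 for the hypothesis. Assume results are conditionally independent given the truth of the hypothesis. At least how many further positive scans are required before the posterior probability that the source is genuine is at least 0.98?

Prior odds = 0.35/0.65 = 7/13.
Combined Bayes factor of the evidence already in hand = 7 × 1.5 = 10.5.
Odds after that evidence = (7/13) × 10.5 = 147/26.
Target odds = 0.98/0.02 = 49.
Need 4.5ⁿ ≥ 49 ÷ (147/26) = 26/3.
4.5¹ = 4.5 falls short of 26/3 but 4.5² = 20.25 reaches it, so n = 2.

2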